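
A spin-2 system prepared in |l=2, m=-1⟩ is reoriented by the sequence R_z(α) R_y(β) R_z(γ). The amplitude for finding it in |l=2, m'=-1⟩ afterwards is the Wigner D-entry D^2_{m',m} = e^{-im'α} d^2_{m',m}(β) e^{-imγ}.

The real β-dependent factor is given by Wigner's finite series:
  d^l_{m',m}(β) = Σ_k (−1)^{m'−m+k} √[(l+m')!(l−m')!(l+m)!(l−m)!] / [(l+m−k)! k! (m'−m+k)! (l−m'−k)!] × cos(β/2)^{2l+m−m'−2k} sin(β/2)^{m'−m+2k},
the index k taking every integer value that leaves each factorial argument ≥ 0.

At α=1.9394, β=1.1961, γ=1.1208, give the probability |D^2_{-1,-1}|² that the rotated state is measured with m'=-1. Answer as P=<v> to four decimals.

D^2_{-1,-1}(1.9394,1.1961,1.1208) = e^{-i·-1·1.9394}·d^2_{-1,-1}(1.1961)·e^{-i·-1·1.1208}. Compute d first:
c=cos(1.1961/2)=0.826435, s=sin(1.1961/2)=0.563032; N=√[1·6·1·6]=6.000000
k: max(0,(-1)−(-1))=0 … min(2+(-1),2−(-1))=1
  k=0: (−1)^0·6.0000/(6)·0.8264^4·0.5630^0 = +0.466482
  k=1: (−1)^1·6.0000/(2)·0.8264^2·0.5630^2 = -0.649539
d^2_{-1,-1}(1.1961) = +0.466482 -0.649539 = -0.183056
|D^2_{-1,-1}|² = |d^2_{-1,-1}(β)|² = (-0.183056)² = 0.033510 (the z-rotation phases have unit modulus)

P=0.0335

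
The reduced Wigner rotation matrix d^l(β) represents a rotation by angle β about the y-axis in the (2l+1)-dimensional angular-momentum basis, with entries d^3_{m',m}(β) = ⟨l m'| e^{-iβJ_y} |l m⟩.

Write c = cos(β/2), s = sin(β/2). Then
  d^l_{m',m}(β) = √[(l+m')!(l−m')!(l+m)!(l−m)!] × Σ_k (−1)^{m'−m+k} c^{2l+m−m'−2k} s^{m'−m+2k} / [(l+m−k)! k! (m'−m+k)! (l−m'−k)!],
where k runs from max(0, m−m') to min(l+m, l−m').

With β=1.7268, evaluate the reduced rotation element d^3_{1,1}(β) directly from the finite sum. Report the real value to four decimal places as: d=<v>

d=0.0967

d^3_{1,1}(β=1.7268) via Wigner's sum:
With c≡cos(β/2)=0.649857 and s≡sin(β/2)=0.760056, N=[24·2·24·2]^{1/2}=48.000000
The bounds max(0,m−m')=0 and min(l+m,l−m')=2 give 3 terms
  k=0: (−1)^0·48.0000/(48)·0.6499^6·0.7601^0 = +0.075319
  k=1: (−1)^1·48.0000/(6)·0.6499^4·0.7601^2 = -0.824239
  k=2: (−1)^2·48.0000/(8)·0.6499^2·0.7601^4 = +0.845610
d^3_{1,1}(1.7268) = +0.075319 -0.824239 +0.845610 = +0.096691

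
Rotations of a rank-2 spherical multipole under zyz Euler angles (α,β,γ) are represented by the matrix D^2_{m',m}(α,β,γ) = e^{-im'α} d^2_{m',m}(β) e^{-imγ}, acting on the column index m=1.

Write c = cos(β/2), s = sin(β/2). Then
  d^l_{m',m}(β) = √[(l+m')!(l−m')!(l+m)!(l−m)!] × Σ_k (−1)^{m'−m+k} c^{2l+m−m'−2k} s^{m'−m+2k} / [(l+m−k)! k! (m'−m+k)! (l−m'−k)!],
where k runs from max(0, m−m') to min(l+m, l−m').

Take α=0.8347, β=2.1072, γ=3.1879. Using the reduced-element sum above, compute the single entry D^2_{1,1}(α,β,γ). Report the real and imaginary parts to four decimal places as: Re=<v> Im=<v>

D^2_{1,1}(0.8347,2.1072,3.1879) = e^{-i·1·0.8347}·d^2_{1,1}(2.1072)·e^{-i·1·3.1879}. Compute d first:
Half-angle: c=0.494445, s=0.869209. N=√(6·1·6·1)=6.000000
The bounds max(0,m−m')=0 and min(l+m,l−m')=1 give 2 terms
  k=0: (−1)^0·6.0000/(6)·0.4944^4·0.8692^0 = +0.059768
  k=1: (−1)^1·6.0000/(2)·0.4944^2·0.8692^2 = -0.554122
d^2_{1,1}(2.1072) = +0.059768 -0.554122 = -0.494354
Attach z-rotation phases: D = e^{-i(1)(0.8347)}·(-0.494354)·e^{-i(1)(3.1879)} = +0.314594-0.381335i

Re=0.3146 Im=-0.3813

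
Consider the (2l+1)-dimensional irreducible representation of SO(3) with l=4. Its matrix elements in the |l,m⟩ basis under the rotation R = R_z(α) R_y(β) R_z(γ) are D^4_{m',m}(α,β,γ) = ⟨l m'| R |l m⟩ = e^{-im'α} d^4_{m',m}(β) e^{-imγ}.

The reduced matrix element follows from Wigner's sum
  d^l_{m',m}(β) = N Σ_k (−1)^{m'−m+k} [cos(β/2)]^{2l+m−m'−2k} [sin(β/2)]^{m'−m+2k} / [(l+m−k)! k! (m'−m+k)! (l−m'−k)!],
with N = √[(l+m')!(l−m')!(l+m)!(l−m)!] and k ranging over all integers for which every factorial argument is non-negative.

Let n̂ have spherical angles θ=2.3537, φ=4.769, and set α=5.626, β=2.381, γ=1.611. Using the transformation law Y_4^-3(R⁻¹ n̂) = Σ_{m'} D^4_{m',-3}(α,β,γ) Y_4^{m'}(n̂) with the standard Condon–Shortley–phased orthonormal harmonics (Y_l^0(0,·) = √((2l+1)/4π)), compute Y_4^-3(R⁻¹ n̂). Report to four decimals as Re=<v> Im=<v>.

Re=-0.1372 Im=0.1152

Need the full column D^4_{m',-3} for m'=−4..4 at α=5.626, β=2.381, γ=1.611.
cos(β/2)=0.371196, sin(β/2)=0.928555
d^4_{-4,-3}: single k=1 term ⇒ +0.002550;  D = -0.001510+0.002055i
d^4_{-3,-3}: k∈[0..1] ⇒ +0.000360 -0.015788 = -0.015428;  D = +0.014826-0.004266i
d^4_{-2,-3}: k∈[0..1] ⇒ -0.003374 +0.063332 = +0.059958;  D = -0.055747-0.022075i
d^4_{-1,-3}: k∈[0..1] ⇒ +0.017902 -0.186707 = -0.168805;  D = +0.086292+0.145082i
d^4_{0,-3}: k∈[0..1] ⇒ -0.066758 +0.417744 = +0.350986;  D = +0.042230-0.348436i
d^4_{1,-3}: k∈[0..1] ⇒ +0.186707 -0.701005 = -0.514298;  D = -0.360888+0.366417i
d^4_{2,-3}: k∈[0..1] ⇒ -0.396307 +0.826645 = +0.430339;  D = +0.426376-0.058267i
d^4_{3,-3}: k∈[0..1] ⇒ +0.618228 -0.552662 = +0.065566;  D = +0.056854+0.032656i
d^4_{4,-3}: single k=0 term ⇒ -0.624885;  D = -0.238868-0.577428i
Y_4^{m'}(θ=2.3537,φ=4.769) and Σ D·Y over m':
  (-0.0015+0.0021i)·(+0.1089-0.0251i)  (+0.0148-0.0043i)·(+0.0532+0.3100i)  (-0.0557-0.0221i)·(-0.4146+0.0471i)  (+0.0863+0.1451i)·(-0.0065-0.1140i)  (+0.0422-0.3484i)·(-0.3451+0.0000i)  (-0.3609+0.3664i)·(+0.0065-0.1140i)  (+0.4264-0.0583i)·(-0.4146-0.0471i)  (+0.0569+0.0327i)·(-0.0532+0.3100i)  (-0.2389-0.5774i)·(+0.1089+0.0251i)
Y_4^-3(R⁻¹ n̂) = -0.137224+0.115198i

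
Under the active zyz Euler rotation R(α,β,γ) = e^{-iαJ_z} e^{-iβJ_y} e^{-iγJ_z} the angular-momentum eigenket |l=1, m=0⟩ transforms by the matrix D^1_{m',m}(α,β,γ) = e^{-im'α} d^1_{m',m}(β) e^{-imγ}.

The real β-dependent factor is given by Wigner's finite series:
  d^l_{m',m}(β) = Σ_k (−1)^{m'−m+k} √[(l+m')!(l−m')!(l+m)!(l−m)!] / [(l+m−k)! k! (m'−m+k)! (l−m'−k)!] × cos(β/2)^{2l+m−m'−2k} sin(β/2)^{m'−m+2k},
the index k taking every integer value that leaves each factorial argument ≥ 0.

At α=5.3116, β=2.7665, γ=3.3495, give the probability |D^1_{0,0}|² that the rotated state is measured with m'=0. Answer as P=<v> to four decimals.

P=0.8658

First d^1_{0,0}(β=2.7665), then the phase factors e^{-i(0)α} and e^{-i(0)γ}:
Half-angle: c=0.186449, s=0.982465. N=√(1·1·1·1)=1.000000
The bounds max(0,m−m')=0 and min(l+m,l−m')=1 give 2 terms
  k=0: (−1)^0·1.0000/(1)·0.1864^2·0.9825^0 = +0.034763
  k=1: (−1)^1·1.0000/(1)·0.1864^0·0.9825^2 = -0.965237
d^1_{0,0}(2.7665) = +0.034763 -0.965237 = -0.930474
|D^1_{0,0}|² = |d^1_{0,0}(β)|² = (-0.930474)² = 0.865781 (the z-rotation phases have unit modulus)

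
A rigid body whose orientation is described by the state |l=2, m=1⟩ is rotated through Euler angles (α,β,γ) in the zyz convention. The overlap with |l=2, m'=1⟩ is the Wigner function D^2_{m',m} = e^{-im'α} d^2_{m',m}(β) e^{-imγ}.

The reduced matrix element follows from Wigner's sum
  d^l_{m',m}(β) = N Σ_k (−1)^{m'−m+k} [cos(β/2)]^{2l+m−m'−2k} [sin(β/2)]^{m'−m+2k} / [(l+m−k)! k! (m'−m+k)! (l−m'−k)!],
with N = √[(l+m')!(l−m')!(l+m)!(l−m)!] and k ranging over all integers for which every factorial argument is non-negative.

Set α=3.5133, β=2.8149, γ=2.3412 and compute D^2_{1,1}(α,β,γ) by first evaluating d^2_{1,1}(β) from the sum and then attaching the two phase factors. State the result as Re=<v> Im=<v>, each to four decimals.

Re=-0.0696 Im=-0.0318

D^2_{1,1}(3.5133,2.8149,2.3412) = e^{-i·1·3.5133}·d^2_{1,1}(2.8149)·e^{-i·1·2.3412}. Compute d first:
Half-angle: c=0.162621, s=0.986689. N=√(6·1·6·1)=6.000000
Admissible k: 0..1 (factorial args all ≥0)
  k=0: (−1)^0·6.0000/(6)·0.1626^4·0.9867^0 = +0.000699
  k=1: (−1)^1·6.0000/(2)·0.1626^2·0.9867^2 = -0.077239
d^2_{1,1}(2.8149) = +0.000699 -0.077239 = -0.076539
D = (-0.931709+0.363207i)·(-0.076539)·(-0.696425-0.717630i) = -0.069613-0.031815i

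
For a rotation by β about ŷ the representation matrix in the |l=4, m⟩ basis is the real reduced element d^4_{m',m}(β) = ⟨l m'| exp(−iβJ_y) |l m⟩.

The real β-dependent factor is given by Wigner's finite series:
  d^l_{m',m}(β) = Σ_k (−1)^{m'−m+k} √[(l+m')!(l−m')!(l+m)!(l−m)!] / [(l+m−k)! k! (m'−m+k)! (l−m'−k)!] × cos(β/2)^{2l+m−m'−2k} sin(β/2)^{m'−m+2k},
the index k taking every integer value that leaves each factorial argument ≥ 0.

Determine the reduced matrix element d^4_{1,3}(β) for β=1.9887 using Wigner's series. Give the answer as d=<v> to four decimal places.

d=-0.4306

d^4_{1,3}(β=1.9887) via Wigner's sum:
Half-angle: c=0.545048, s=0.838405. N=√(120·6·5040·1)=1904.940944
k: max(0,(3)−(1))=2 … min(4+(3),4−(1))=3
  k=2: (−1)^0·1904.9409/(240)·0.5450^6·0.8384^2 = +0.146280
  k=3: (−1)^1·1904.9409/(144)·0.5450^4·0.8384^4 = -0.576864
d^4_{1,3}(1.9887) = +0.146280 -0.576864 = -0.430583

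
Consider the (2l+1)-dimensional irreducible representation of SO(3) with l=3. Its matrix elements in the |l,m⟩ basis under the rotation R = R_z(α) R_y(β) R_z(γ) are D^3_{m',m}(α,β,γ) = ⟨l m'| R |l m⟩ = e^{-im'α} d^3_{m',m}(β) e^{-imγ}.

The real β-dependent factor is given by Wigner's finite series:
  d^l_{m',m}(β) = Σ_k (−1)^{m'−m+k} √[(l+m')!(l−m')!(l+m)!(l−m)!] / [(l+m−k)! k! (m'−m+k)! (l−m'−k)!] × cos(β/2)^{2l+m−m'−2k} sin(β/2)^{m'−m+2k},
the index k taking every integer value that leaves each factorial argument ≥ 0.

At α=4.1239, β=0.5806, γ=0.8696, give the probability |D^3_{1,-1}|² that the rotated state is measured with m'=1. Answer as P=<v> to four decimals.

P=0.1337

D^3_{1,-1}(4.1239,0.5806,0.8696) = e^{-i·1·4.1239}·d^3_{1,-1}(0.5806)·e^{-i·-1·0.8696}. Compute d first:
c=cos(0.5806/2)=0.958158, s=sin(0.5806/2)=0.286240; N=√[24·2·2·24]=48.000000
k: max(0,(-1)−(1))=0 … min(3+(-1),3−(1))=2
  k=0: (−1)^2·48.0000/(8)·0.9582^4·0.2862^2 = +0.414343
  k=1: (−1)^3·48.0000/(6)·0.9582^2·0.2862^4 = -0.049304
  k=2: (−1)^4·48.0000/(48)·0.9582^0·0.2862^6 = +0.000550
d^3_{1,-1}(0.5806) = +0.414343 -0.049304 +0.000550 = +0.365588
|D^3_{1,-1}|² = |d^3_{1,-1}(β)|² = (+0.365588)² = 0.133655 (the z-rotation phases have unit modulus)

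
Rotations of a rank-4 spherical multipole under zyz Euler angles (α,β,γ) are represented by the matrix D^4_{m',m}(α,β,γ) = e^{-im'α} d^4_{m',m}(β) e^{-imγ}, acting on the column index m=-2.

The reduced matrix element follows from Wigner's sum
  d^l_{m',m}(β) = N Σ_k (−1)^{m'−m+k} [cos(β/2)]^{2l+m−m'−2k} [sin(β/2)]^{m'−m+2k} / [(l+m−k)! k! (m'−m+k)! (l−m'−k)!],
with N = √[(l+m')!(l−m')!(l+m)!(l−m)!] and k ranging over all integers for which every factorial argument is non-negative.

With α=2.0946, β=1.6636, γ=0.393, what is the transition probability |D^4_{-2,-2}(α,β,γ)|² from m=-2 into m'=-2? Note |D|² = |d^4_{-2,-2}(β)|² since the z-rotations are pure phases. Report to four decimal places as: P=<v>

P=0.1237

First d^4_{-2,-2}(β=1.6636), then the phase factors e^{-i(-2)α} and e^{-i(-2)γ}:
With c≡cos(β/2)=0.673546 and s≡sin(β/2)=0.739145, N=[2·720·2·720]^{1/2}=1440.000000
k∈{0,1,2} keeps every argument non-negative
  k=0: (−1)^0·1440.0000/(1440)·0.6735^8·0.7391^0 = +0.042358
  k=1: (−1)^1·1440.0000/(120)·0.6735^6·0.7391^2 = -0.612133
  k=2: (−1)^2·1440.0000/(96)·0.6735^4·0.7391^4 = +0.921467
d^4_{-2,-2}(1.6636) = +0.042358 -0.612133 +0.921467 = +0.351693
|D^4_{-2,-2}|² = |d^4_{-2,-2}(β)|² = (+0.351693)² = 0.123688 (the z-rotation phases have unit modulus)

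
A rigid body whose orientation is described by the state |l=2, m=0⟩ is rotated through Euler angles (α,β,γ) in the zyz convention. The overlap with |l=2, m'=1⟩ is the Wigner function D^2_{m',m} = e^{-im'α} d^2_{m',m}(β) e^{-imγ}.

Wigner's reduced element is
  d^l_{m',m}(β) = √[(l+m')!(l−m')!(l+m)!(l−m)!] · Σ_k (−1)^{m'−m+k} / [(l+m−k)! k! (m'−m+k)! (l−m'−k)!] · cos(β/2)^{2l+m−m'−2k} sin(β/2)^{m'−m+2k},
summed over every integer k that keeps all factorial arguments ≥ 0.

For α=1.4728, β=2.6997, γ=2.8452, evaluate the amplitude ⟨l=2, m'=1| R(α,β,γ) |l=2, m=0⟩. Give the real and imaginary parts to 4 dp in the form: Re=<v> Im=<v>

First d^2_{1,0}(β=2.6997), then the phase factors e^{-i(1)α} and e^{-i(0)γ}:
Half-angle: c=0.219153, s=0.975690. N=√(6·1·2·2)=4.898979
Admissible k: 0..1 (factorial args all ≥0)
  k=0: (−1)^1·4.8990/(2)·0.2192^3·0.9757^1 = -0.025155
  k=1: (−1)^2·4.8990/(2)·0.2192^1·0.9757^3 = +0.498608
d^2_{1,0}(2.6997) = -0.025155 +0.498608 = +0.473453
D = (+0.097840-0.995202i)·(+0.473453)·(+1.000000+0.000000i) = +0.046322-0.471181i

Re=0.0463 Im=-0.4712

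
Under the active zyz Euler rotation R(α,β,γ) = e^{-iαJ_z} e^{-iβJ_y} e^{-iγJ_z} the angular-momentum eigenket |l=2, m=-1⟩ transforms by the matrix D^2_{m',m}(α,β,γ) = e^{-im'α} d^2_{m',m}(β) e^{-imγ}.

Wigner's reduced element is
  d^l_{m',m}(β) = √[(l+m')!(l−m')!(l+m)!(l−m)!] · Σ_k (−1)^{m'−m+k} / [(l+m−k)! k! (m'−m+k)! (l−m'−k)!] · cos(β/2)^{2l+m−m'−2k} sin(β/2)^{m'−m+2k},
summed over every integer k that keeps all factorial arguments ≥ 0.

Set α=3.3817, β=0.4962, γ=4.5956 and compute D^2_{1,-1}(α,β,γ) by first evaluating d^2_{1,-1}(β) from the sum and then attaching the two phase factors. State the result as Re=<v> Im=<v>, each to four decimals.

Re=0.0581 Im=0.1559

Split into d^2_{1,-1}(β=0.4962) × two z-phases.
With c≡cos(β/2)=0.969381 and s≡sin(β/2)=0.245563, N=[6·1·1·6]^{1/2}=6.000000
The bounds max(0,m−m')=0 and min(l+m,l−m')=1 give 2 terms
  k=0: (−1)^2·6.0000/(2)·0.9694^2·0.2456^2 = +0.169994
  k=1: (−1)^3·6.0000/(6)·0.9694^0·0.2456^4 = -0.003636
d^2_{1,-1}(0.4962) = +0.169994 -0.003636 = +0.166358
Attach z-rotation phases: D = e^{-i(1)(3.3817)}·(+0.166358)·e^{-i(-1)(4.5956)} = +0.058120+0.155875i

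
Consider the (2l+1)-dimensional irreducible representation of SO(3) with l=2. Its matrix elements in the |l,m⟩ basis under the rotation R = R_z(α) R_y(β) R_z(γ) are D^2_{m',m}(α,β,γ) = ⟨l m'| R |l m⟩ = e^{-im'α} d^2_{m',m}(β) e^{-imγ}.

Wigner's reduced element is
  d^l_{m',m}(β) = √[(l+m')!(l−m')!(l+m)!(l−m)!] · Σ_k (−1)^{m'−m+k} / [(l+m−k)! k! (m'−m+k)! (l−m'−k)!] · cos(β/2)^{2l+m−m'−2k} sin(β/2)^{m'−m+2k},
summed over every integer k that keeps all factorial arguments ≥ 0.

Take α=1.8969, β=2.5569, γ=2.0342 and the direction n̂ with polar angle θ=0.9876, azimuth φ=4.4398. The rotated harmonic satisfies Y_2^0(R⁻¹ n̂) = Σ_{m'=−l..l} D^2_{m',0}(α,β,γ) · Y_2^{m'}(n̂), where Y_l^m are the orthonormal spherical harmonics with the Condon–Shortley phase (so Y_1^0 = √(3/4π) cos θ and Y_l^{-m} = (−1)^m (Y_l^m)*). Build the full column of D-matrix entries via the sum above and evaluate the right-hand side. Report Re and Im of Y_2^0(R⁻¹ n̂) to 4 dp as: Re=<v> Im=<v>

Re=0.3519 Im=0.0000

Need the full column D^2_{m',0} for m'=−2..2 at α=1.8969, β=2.5569, γ=2.0342.
cos(β/2)=0.288200, sin(β/2)=0.957570
d^2_{-2,0}: single k=2 term ⇒ +0.186554;  D = -0.148263-0.113227i
d^2_{-1,0}: k∈[1..2] ⇒ +0.056147 -0.619842 = -0.563695;  D = +0.180582-0.533987i
d^2_{0,0}: k∈[0..2] ⇒ +0.006899 -0.304641 +0.840781 = +0.543038;  D = +0.543038+0.000000i
d^2_{1,0}: k∈[0..1] ⇒ -0.056147 +0.619842 = +0.563695;  D = -0.180582-0.533987i
d^2_{2,0}: single k=0 term ⇒ +0.186554;  D = -0.148263+0.113227i
Y_2^{m'}(θ=0.9876,φ=4.4398) and Σ D·Y over m':
  (-0.1483-0.1132i)·(-0.2301-0.1396i)  (+0.1806-0.5340i)·(-0.0956+0.3420i)  (+0.5430+0.0000i)·(-0.0285+0.0000i)  (-0.1806-0.5340i)·(+0.0956+0.3420i)  (-0.1483+0.1132i)·(-0.2301+0.1396i)
Y_2^0(R⁻¹ n̂) = +0.351903-0.000000i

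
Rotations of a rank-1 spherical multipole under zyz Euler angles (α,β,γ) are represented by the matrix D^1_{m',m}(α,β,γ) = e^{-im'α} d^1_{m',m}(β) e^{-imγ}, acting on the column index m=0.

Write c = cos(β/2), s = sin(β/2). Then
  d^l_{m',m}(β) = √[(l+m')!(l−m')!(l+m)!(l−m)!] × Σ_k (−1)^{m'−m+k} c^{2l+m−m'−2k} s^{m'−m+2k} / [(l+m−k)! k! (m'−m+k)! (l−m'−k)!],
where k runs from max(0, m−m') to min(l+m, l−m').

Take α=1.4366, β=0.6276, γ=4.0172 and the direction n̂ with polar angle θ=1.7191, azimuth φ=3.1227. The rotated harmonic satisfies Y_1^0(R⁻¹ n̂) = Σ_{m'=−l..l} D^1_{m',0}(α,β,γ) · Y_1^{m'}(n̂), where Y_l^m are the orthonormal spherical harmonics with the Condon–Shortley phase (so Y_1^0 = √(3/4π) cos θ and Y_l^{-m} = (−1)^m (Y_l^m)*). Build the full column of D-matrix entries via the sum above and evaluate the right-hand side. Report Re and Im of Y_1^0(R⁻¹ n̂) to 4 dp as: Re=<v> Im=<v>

Need the full column D^1_{m',0} for m'=−1..1 at α=1.4366, β=0.6276, γ=4.0172.
cos(β/2)=0.951167, sin(β/2)=0.308675
d^1_{-1,0}: single k=1 term ⇒ +0.415216;  D = +0.055553+0.411483i
d^1_{0,0}: k∈[0..1] ⇒ +0.904720 -0.095280 = +0.809439;  D = +0.809439+0.000000i
d^1_{1,0}: single k=0 term ⇒ -0.415216;  D = -0.055553+0.411483i
Y_1^{m'}(θ=1.7191,φ=3.1227) and Σ D·Y over m':
  (+0.0556+0.4115i)·(-0.3416-0.0065i)  (+0.8094+0.0000i)·(-0.0722+0.0000i)  (-0.0556+0.4115i)·(+0.3416-0.0065i)
Y_1^0(R⁻¹ n̂) = -0.091085+0.000000i

Re=-0.0911 Im=0.0000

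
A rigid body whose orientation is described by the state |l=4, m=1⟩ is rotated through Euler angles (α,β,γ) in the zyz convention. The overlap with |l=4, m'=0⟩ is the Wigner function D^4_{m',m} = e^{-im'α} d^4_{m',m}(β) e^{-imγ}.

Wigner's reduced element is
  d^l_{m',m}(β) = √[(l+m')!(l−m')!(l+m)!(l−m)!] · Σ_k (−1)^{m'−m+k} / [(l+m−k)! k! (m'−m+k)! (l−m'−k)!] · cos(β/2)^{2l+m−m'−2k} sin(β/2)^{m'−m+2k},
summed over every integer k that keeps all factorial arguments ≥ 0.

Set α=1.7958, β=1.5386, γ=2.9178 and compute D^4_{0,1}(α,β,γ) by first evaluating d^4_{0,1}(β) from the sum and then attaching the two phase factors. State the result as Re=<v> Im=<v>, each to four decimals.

D^4_{0,1}(1.7958,1.5386,2.9178) = e^{-i·0·1.7958}·d^4_{0,1}(1.5386)·e^{-i·1·2.9178}. Compute d first:
With c≡cos(β/2)=0.718398 and s≡sin(β/2)=0.695633, N=[24·24·120·6]^{1/2}=643.987578
Admissible k: 1..4 (factorial args all ≥0)
  k=1: (−1)^0·643.9876/(144)·0.7184^7·0.6956^1 = +0.307220
  k=2: (−1)^1·643.9876/(24)·0.7184^5·0.6956^3 = -1.728347
  k=3: (−1)^2·643.9876/(24)·0.7184^3·0.6956^5 = +1.620543
  k=4: (−1)^3·643.9876/(144)·0.7184^1·0.6956^7 = -0.253244
d^4_{0,1}(1.5386) = +0.307220 -1.728347 +1.620543 -0.253244 = -0.053827
Phases: e^{-i·(0)·1.7958}=+1.000000+0.000000i, e^{-i·(1)·2.9178}=-0.975063-0.221929i ⇒ D=+0.052485+0.011946i

Re=0.0525 Im=0.0119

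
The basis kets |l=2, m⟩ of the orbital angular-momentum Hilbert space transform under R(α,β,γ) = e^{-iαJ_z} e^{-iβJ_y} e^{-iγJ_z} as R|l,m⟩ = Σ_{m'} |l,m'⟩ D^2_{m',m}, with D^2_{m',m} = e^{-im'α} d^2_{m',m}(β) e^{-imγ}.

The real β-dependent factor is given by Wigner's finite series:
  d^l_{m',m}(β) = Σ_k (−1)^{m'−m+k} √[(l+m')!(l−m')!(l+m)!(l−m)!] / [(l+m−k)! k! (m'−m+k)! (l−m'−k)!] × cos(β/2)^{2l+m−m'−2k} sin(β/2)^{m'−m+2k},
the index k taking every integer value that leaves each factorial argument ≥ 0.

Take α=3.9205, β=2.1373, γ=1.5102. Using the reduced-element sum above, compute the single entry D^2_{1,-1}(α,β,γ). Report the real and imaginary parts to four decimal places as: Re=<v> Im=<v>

Re=0.0420 Im=0.0376

D^2_{1,-1}(3.9205,2.1373,1.5102) = e^{-i·1·3.9205}·d^2_{1,-1}(2.1373)·e^{-i·-1·1.5102}. Compute d first:
Half-angle: c=0.481308, s=0.876552. N=√(6·1·1·6)=6.000000
Admissible k: 0..1 (factorial args all ≥0)
  k=0: (−1)^2·6.0000/(2)·0.4813^2·0.8766^2 = +0.533977
  k=1: (−1)^3·6.0000/(6)·0.4813^0·0.8766^4 = -0.590350
d^2_{1,-1}(2.1373) = +0.533977 -0.590350 = -0.056374
Attach z-rotation phases: D = e^{-i(1)(3.9205)}·(-0.056374)·e^{-i(-1)(1.5102)} = +0.041960+0.037648i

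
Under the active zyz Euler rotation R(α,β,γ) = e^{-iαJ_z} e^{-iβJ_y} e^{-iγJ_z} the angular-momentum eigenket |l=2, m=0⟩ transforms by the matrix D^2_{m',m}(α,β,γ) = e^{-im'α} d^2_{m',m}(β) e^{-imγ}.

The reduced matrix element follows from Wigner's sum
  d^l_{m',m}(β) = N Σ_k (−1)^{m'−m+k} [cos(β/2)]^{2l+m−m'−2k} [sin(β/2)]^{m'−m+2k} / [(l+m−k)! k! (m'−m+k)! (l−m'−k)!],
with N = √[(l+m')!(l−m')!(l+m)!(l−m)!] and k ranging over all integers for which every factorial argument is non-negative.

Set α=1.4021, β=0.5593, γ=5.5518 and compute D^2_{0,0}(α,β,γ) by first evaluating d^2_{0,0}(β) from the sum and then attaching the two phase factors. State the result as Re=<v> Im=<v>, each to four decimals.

Split into d^2_{0,0}(β=0.5593) × two z-phases.
Half-angle: c=0.961152, s=0.276019. N=√(2·2·2·2)=4.000000
The bounds max(0,m−m')=0 and min(l+m,l−m')=2 give 3 terms
  k=0: (−1)^0·4.0000/(4)·0.9612^4·0.2760^0 = +0.853431
  k=1: (−1)^1·4.0000/(1)·0.9612^2·0.2760^2 = -0.281529
  k=2: (−1)^2·4.0000/(4)·0.9612^0·0.2760^4 = +0.005804
d^2_{0,0}(0.5593) = +0.853431 -0.281529 +0.005804 = +0.577707
D = (+1.000000+0.000000i)·(+0.577707)·(+1.000000+0.000000i) = +0.577707+0.000000i

Re=0.5777 Im=0.0000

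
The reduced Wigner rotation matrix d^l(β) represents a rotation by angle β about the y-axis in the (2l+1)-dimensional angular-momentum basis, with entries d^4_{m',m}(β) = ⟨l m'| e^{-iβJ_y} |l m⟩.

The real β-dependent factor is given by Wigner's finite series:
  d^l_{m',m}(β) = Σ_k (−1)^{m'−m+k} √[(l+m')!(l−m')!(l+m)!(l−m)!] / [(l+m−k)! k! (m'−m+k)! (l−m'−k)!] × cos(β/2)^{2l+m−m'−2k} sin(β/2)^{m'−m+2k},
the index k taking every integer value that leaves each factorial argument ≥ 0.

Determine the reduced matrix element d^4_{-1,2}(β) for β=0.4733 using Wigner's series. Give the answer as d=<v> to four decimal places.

d^4_{-1,2}(β=0.4733) via Wigner's sum:
With c≡cos(β/2)=0.972129 and s≡sin(β/2)=0.234447, N=[6·120·720·2]^{1/2}=1018.233765
k: max(0,(2)−(-1))=3 … min(4+(2),4−(-1))=5
  k=3: (−1)^0·1018.2338/(72)·0.9721^5·0.2344^3 = +0.158223
  k=4: (−1)^1·1018.2338/(48)·0.9721^3·0.2344^5 = -0.013804
  k=5: (−1)^2·1018.2338/(240)·0.9721^1·0.2344^7 = +0.000161
d^4_{-1,2}(0.4733) = +0.158223 -0.013804 +0.000161 = +0.144580

d=0.1446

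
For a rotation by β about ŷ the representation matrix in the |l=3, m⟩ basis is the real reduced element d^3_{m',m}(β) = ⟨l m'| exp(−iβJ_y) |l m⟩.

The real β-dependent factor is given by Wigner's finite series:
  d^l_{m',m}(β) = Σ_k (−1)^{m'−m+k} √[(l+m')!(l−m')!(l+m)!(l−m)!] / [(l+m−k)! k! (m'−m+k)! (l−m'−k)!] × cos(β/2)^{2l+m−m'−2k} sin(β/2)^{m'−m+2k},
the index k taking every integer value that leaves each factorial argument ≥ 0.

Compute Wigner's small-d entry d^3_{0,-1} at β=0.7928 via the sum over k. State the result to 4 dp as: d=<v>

d^3_{0,-1}(β=0.7928) via Wigner's sum:
c=cos(0.7928/2)=0.922457, s=sin(0.7928/2)=0.386100; N=√[6·6·2·24]=41.569219
Admissible k: 0..2 (factorial args all ≥0)
  k=0: (−1)^1·41.5692/(12)·0.9225^5·0.3861^1 = -0.893349
  k=1: (−1)^2·41.5692/(4)·0.9225^3·0.3861^3 = +0.469515
  k=2: (−1)^3·41.5692/(12)·0.9225^1·0.3861^5 = -0.027418
d^3_{0,-1}(0.7928) = -0.893349 +0.469515 -0.027418 = -0.451251

d=-0.4513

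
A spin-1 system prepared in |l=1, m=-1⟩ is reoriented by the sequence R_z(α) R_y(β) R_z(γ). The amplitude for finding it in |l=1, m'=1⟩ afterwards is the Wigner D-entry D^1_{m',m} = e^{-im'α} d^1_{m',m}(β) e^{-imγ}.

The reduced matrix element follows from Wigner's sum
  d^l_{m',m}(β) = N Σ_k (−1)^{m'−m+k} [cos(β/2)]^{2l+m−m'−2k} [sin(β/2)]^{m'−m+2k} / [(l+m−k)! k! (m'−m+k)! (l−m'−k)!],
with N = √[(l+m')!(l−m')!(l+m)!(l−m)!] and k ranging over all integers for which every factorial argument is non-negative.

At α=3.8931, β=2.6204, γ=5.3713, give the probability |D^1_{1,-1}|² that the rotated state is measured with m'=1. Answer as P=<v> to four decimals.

P=0.8716

First d^1_{1,-1}(β=2.6204), then the phase factors e^{-i(1)α} and e^{-i(-1)γ}:
Half-angle: c=0.257657, s=0.966237. N=√(2·1·1·2)=2.000000
Admissible k: 0..0 (factorial args all ≥0)
  k=0: (−1)^2·2.0000/(2)·0.2577^0·0.9662^2 = +0.933613
d^1_{1,-1}(2.6204) = +0.933613
|D^1_{1,-1}|² = |d^1_{1,-1}(β)|² = (+0.933613)² = 0.871633 (the z-rotation phases have unit modulus)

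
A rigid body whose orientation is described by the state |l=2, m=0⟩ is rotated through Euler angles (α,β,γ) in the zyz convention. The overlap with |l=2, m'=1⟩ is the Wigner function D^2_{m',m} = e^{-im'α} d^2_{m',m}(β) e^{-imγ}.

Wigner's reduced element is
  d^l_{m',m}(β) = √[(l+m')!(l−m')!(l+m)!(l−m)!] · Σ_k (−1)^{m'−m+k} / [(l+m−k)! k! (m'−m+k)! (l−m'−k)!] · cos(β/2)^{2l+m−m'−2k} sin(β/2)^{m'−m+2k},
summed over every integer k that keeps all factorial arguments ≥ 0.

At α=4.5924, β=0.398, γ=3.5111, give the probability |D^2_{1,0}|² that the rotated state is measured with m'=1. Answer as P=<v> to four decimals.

First d^2_{1,0}(β=0.398), then the phase factors e^{-i(1)α} and e^{-i(0)γ}:
c=cos(0.398/2)=0.980265, s=sin(0.398/2)=0.197689; N=√[6·1·2·2]=4.898979
k: max(0,(0)−(1))=0 … min(2+(0),2−(1))=1
  k=0: (−1)^1·4.8990/(2)·0.9803^3·0.1977^1 = -0.456130
  k=1: (−1)^2·4.8990/(2)·0.9803^1·0.1977^3 = +0.018551
d^2_{1,0}(0.398) = -0.456130 +0.018551 = -0.437579
|D^2_{1,0}|² = |d^2_{1,0}(β)|² = (-0.437579)² = 0.191475 (the z-rotation phases have unit modulus)

P=0.1915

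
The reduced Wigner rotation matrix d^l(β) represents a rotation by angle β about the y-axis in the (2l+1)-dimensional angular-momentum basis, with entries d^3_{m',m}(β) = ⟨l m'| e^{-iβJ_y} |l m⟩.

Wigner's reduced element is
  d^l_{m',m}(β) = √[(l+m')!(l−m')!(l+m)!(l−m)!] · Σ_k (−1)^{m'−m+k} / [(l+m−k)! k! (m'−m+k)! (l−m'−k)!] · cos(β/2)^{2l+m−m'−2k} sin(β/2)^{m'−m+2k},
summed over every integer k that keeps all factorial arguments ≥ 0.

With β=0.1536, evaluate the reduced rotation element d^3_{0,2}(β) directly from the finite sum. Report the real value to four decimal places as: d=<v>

d=0.0317

d^3_{0,2}(β=0.1536) via Wigner's sum:
c=cos(0.1536/2)=0.997052, s=sin(0.1536/2)=0.076725; N=√[6·6·120·1]=65.726707
k: max(0,(2)−(0))=2 … min(3+(2),3−(0))=3
  k=2: (−1)^0·65.7267/(12)·0.9971^4·0.0767^2 = +0.031864
  k=3: (−1)^1·65.7267/(12)·0.9971^2·0.0767^4 = -0.000189
d^3_{0,2}(0.1536) = +0.031864 -0.000189 = +0.031675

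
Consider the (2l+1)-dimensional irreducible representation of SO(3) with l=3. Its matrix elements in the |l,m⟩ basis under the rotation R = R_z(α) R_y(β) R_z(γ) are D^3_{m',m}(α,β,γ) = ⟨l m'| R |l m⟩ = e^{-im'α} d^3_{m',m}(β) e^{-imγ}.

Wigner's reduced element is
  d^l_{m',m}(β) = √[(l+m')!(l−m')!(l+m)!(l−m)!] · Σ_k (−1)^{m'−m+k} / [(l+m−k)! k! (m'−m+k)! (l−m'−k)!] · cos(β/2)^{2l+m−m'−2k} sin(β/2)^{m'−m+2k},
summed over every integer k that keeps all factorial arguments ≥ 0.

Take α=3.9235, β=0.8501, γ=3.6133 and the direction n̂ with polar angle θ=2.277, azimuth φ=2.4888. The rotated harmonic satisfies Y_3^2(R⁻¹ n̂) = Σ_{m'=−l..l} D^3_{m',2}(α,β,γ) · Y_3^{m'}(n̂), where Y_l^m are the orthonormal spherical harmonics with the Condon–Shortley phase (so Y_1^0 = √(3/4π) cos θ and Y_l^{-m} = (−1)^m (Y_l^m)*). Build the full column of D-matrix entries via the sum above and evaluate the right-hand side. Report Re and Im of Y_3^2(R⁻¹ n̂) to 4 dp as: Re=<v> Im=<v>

Re=0.2977 Im=0.1010

Need the full column D^3_{m',2} for m'=−3..3 at α=3.9235, β=0.8501, γ=3.6133.
cos(β/2)=0.911018, sin(β/2)=0.412366
d^3_{-3,2}: single k=5 term ⇒ +0.026608;  D = -0.004462-0.026232i
d^3_{-2,2}: k∈[4..5] ⇒ +0.119993 -0.004917 = +0.115076;  D = +0.093631+0.066901i
d^3_{-1,2}: k∈[3..4] ⇒ +0.335321 -0.034351 = +0.300970;  D = -0.297053+0.048398i
d^3_{0,2}: k∈[2..3] ⇒ +0.641557 -0.131446 = +0.510111;  D = +0.299449-0.412969i
d^3_{1,2}: k∈[1..2] ⇒ +0.818311 -0.335321 = +0.482990;  D = +0.074338+0.477235i
d^3_{2,2}: k∈[0..1] ⇒ +0.571692 -0.585659 = -0.013967;  D = +0.011249+0.008277i
d^3_{3,2}: single k=0 term ⇒ -0.633861;  D = -0.626974+0.093183i
Y_3^{m'}(θ=2.277,φ=2.4888) and Σ D·Y over m':
  (-0.0045-0.0262i)·(+0.0694-0.1701i)  (+0.0936+0.0669i)·(-0.1006-0.3705i)  (-0.2971+0.0484i)·(-0.2160-0.1651i)  (+0.2994-0.4130i)·(+0.2166+0.0000i)  (+0.0743+0.4772i)·(+0.2160-0.1651i)  (+0.0112+0.0083i)·(-0.1006+0.3705i)  (-0.6270+0.0932i)·(-0.0694-0.1701i)
Y_3^2(R⁻¹ n̂) = +0.297654+0.100996i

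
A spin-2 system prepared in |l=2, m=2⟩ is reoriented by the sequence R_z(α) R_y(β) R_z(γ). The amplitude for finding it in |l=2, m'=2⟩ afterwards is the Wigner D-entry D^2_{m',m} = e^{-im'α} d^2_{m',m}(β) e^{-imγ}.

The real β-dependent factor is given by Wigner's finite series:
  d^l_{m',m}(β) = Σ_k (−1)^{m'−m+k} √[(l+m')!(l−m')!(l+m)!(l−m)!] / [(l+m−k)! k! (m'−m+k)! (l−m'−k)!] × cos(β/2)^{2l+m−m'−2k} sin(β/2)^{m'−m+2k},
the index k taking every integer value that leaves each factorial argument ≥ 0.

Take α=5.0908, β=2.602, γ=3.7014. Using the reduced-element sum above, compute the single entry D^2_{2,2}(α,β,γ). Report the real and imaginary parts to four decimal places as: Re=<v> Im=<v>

Re=0.0015 Im=0.0048

D^2_{2,2}(5.0908,2.602,3.7014) = e^{-i·2·5.0908}·d^2_{2,2}(2.602)·e^{-i·2·3.7014}. Compute d first:
With c≡cos(β/2)=0.266535 and s≡sin(β/2)=0.963825, N=[24·1·24·1]^{1/2}=24.000000
Admissible k: 0..0 (factorial args all ≥0)
  k=0: (−1)^0·24.0000/(24)·0.2665^4·0.9638^0 = +0.005047
d^2_{2,2}(2.602) = +0.005047
D = (-0.727022+0.686614i)·(+0.005047)·(+0.436029-0.899933i) = +0.001519+0.004813i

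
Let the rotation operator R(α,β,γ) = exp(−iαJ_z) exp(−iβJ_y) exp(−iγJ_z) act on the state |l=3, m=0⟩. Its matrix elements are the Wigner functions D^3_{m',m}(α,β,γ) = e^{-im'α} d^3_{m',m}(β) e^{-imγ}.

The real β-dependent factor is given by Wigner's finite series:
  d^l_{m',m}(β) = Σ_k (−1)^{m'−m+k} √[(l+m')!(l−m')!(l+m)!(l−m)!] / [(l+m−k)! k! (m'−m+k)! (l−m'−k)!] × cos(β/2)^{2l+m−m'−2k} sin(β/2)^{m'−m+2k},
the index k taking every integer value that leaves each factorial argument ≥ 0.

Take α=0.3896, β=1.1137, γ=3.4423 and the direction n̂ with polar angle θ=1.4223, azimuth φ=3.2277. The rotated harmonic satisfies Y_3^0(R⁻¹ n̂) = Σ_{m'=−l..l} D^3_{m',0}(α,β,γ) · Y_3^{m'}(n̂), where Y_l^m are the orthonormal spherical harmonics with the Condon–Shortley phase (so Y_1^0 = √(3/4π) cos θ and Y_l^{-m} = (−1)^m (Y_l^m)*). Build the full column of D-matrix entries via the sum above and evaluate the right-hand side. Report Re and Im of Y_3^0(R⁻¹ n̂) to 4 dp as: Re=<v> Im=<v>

Need the full column D^3_{m',0} for m'=−3..3 at α=0.3896, β=1.1137, γ=3.4423.
cos(β/2)=0.848924, sin(β/2)=0.528515
d^3_{-3,0}: single k=3 term ⇒ +0.403918;  D = +0.158035+0.371718i
d^3_{-2,0}: k∈[2..3] ⇒ +0.794603 -0.307983 = +0.486620;  D = +0.346219+0.341953i
d^3_{-1,0}: k∈[1..3] ⇒ +0.807220 -0.938620 +0.121268 = -0.010132;  D = -0.009373-0.003848i
d^3_{0,0}: k∈[0..3] ⇒ +0.374294 -1.305666 +0.506068 -0.021794 = -0.447099;  D = -0.447099+0.000000i
d^3_{1,0}: k∈[0..2] ⇒ -0.807220 +0.938620 -0.121268 = +0.010132;  D = +0.009373-0.003848i
d^3_{2,0}: k∈[0..1] ⇒ +0.794603 -0.307983 = +0.486620;  D = +0.346219-0.341953i
d^3_{3,0}: single k=0 term ⇒ -0.403918;  D = -0.158035+0.371718i
Y_3^{m'}(θ=1.4223,φ=3.2277) and Σ D·Y over m':
  (+0.1580+0.3717i)·(-0.3902+0.1031i)  (+0.3462+0.3420i)·(+0.1457-0.0253i)  (-0.0094-0.0038i)·(+0.2836-0.0245i)  (-0.4471+0.0000i)·(-0.1596+0.0000i)  (+0.0094-0.0038i)·(-0.2836-0.0245i)  (+0.3462-0.3420i)·(+0.1457+0.0253i)  (-0.1580+0.3717i)·(+0.3902+0.1031i)
Y_3^0(R⁻¹ n̂) = -0.015909+0.000000i

Re=-0.0159 Im=0.0000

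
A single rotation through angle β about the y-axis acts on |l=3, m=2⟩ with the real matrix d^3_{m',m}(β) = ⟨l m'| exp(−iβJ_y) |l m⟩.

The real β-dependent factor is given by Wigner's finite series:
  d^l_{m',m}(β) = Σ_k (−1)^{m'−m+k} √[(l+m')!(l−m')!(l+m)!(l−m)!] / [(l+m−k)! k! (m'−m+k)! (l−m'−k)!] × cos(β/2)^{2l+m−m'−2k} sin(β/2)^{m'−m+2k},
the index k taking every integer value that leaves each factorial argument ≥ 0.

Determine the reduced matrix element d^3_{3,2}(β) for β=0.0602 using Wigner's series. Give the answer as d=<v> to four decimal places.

d=-0.0736

d^3_{3,2}(β=0.0602) via Wigner's sum:
Half-angle: c=0.999547, s=0.030095. N=√(720·1·120·1)=293.938769
k: max(0,(2)−(3))=0 … min(3+(2),3−(3))=0
  k=0: (−1)^1·293.9388/(120)·0.9995^5·0.0301^1 = -0.073552
d^3_{3,2}(0.0602) = -0.073552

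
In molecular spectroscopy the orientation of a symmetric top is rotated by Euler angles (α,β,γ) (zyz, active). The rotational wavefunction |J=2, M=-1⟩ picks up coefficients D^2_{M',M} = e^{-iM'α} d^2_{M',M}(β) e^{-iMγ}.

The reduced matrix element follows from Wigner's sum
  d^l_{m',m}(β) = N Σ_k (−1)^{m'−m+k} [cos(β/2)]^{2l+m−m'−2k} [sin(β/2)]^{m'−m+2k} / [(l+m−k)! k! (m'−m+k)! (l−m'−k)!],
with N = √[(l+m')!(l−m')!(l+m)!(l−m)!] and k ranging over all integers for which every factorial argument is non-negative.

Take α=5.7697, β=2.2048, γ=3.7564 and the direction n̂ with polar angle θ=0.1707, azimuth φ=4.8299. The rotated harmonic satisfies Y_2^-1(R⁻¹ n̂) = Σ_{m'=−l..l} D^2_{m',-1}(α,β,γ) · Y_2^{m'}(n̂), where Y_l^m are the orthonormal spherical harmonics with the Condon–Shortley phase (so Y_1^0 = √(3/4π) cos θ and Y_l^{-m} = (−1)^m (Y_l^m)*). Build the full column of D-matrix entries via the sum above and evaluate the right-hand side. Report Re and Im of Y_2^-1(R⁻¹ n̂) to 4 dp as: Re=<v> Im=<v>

Need the full column D^2_{m',-1} for m'=−2..2 at α=5.7697, β=2.2048, γ=3.7564.
cos(β/2)=0.451456, sin(β/2)=0.892293
d^2_{-2,-1}: single k=1 term ⇒ +0.164204;  D = -0.150453+0.065779i
d^2_{-1,-1}: k∈[0..1] ⇒ +0.041540 -0.486819 = -0.445279;  D = +0.442996+0.045039i
d^2_{0,-1}: k∈[0..1] ⇒ -0.201108 +0.785623 = +0.584515;  D = -0.477481-0.337149i
d^2_{1,-1}: k∈[0..1] ⇒ +0.486819 -0.633915 = -0.147096;  D = +0.062987+0.132928i
d^2_{2,-1}: single k=0 term ⇒ -0.641458;  D = -0.045494+0.639843i
Y_2^{m'}(θ=0.1707,φ=4.8299) and Σ D·Y over m':
  (-0.1505+0.0658i)·(-0.0108+0.0026i)  (+0.4430+0.0450i)·(+0.0152+0.1284i)  (-0.4775-0.3371i)·(+0.6035+0.0000i)  (+0.0630+0.1329i)·(-0.0152+0.1284i)  (-0.0455+0.6398i)·(-0.0108-0.0026i)
Y_2^-1(R⁻¹ n̂) = -0.301631-0.147731i

Re=-0.3016 Im=-0.1477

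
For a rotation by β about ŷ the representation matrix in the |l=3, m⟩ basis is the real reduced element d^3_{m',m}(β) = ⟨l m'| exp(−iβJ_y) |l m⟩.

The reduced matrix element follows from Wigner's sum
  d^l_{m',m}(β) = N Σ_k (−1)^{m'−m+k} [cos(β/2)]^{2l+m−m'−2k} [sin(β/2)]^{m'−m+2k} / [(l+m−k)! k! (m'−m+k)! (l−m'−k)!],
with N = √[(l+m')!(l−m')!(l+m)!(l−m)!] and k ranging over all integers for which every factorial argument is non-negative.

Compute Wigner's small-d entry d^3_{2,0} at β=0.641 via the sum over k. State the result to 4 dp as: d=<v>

d=0.3925

d^3_{2,0}(β=0.641) via Wigner's sum:
Half-angle: c=0.949078, s=0.315041. N=√(120·1·6·6)=65.726707
The bounds max(0,m−m')=0 and min(l+m,l−m')=1 give 2 terms
  k=0: (−1)^2·65.7267/(12)·0.9491^4·0.3150^2 = +0.441065
  k=1: (−1)^3·65.7267/(12)·0.9491^2·0.3150^4 = -0.048600
d^3_{2,0}(0.641) = +0.441065 -0.048600 = +0.392466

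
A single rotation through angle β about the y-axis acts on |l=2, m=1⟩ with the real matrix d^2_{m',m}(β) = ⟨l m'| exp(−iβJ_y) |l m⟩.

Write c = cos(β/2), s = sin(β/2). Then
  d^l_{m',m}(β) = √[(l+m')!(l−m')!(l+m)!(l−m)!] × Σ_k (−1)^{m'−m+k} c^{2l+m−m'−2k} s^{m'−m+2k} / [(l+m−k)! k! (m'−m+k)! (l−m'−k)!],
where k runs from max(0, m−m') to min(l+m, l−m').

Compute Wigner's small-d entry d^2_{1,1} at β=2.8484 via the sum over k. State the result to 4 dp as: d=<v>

d=-0.0622

d^2_{1,1}(β=2.8484) via Wigner's sum:
Half-angle: c=0.146072, s=0.989274. N=√(6·1·6·1)=6.000000
k: max(0,(1)−(1))=0 … min(2+(1),2−(1))=1
  k=0: (−1)^0·6.0000/(6)·0.1461^4·0.9893^0 = +0.000455
  k=1: (−1)^1·6.0000/(2)·0.1461^2·0.9893^2 = -0.062645
d^2_{1,1}(2.8484) = +0.000455 -0.062645 = -0.062190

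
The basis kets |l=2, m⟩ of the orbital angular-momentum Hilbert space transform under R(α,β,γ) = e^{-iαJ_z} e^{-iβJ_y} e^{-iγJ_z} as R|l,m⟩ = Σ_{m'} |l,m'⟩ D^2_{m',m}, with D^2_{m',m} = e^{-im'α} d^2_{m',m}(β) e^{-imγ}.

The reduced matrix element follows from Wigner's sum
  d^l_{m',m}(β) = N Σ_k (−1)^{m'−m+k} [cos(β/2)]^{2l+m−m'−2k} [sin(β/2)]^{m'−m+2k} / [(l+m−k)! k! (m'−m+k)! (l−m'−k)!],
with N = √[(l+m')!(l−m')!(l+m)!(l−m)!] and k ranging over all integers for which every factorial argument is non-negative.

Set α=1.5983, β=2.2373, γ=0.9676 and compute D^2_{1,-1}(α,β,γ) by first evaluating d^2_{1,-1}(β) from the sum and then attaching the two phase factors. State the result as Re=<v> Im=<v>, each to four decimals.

First d^2_{1,-1}(β=2.2373), then the phase factors e^{-i(1)α} and e^{-i(-1)γ}:
Half-angle: c=0.436897, s=0.899511. N=√(6·1·1·6)=6.000000
k: max(0,(-1)−(1))=0 … min(2+(-1),2−(1))=1
  k=0: (−1)^2·6.0000/(2)·0.4369^2·0.8995^2 = +0.463333
  k=1: (−1)^3·6.0000/(6)·0.4369^0·0.8995^4 = -0.654677
d^2_{1,-1}(2.2373) = +0.463333 -0.654677 = -0.191344
D = (-0.027500-0.999622i)·(-0.191344)·(+0.567278+0.823527i) = -0.154532+0.112837i

Re=-0.1545 Im=0.1128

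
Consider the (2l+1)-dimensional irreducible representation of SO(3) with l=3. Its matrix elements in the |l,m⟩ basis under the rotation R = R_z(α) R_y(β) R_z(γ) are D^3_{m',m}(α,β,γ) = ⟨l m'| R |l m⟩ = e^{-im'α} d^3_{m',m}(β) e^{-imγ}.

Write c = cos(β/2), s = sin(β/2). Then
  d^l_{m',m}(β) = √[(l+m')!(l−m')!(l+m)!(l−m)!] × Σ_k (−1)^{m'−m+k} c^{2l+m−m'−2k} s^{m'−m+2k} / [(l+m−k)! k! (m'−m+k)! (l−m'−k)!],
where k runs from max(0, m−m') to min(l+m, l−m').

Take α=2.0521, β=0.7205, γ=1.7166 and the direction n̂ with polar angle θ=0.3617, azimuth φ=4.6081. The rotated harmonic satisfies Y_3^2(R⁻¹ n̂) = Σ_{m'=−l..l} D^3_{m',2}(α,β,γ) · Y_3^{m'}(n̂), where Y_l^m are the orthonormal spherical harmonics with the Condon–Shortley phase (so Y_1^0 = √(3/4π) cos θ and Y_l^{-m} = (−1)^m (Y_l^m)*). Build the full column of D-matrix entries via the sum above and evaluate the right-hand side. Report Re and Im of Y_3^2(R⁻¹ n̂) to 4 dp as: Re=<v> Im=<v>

Re=-0.2819 Im=0.2626

Need the full column D^3_{m',2} for m'=−3..3 at α=2.0521, β=0.7205, γ=1.7166.
cos(β/2)=0.935809, sin(β/2)=0.352508
d^3_{-3,2}: single k=5 term ⇒ +0.012477;  D = -0.011400+0.005070i
d^3_{-2,2}: k∈[4..5] ⇒ +0.067612 -0.001919 = +0.065693;  D = +0.051451+0.040846i
d^3_{-1,2}: k∈[3..4] ⇒ +0.227038 -0.016108 = +0.210931;  D = +0.039773-0.207147i
d^3_{0,2}: k∈[2..3] ⇒ +0.521972 -0.074065 = +0.447907;  D = -0.428998+0.128770i
d^3_{1,2}: k∈[1..2] ⇒ +0.800027 -0.227038 = +0.572989;  D = +0.400074+0.410192i
d^3_{2,2}: k∈[0..1] ⇒ +0.671618 -0.476493 = +0.195125;  D = +0.060746-0.185428i
d^3_{3,2}: single k=0 term ⇒ -0.619698;  D = +0.611310-0.101617i
Y_3^{m'}(θ=0.3617,φ=4.6081) and Σ D·Y over m':
  (-0.0114+0.0051i)·(+0.0057-0.0176i)  (+0.0515+0.0408i)·(-0.1171-0.0248i)  (+0.0398-0.2071i)·(-0.0402+0.3837i)  (-0.4290+0.1288i)·(+0.4795+0.0000i)  (+0.4001+0.4102i)·(+0.0402+0.3837i)  (+0.0607-0.1854i)·(-0.1171+0.0248i)  (+0.6113-0.1016i)·(-0.0057-0.0176i)
Y_3^2(R⁻¹ n̂) = -0.281937+0.262552i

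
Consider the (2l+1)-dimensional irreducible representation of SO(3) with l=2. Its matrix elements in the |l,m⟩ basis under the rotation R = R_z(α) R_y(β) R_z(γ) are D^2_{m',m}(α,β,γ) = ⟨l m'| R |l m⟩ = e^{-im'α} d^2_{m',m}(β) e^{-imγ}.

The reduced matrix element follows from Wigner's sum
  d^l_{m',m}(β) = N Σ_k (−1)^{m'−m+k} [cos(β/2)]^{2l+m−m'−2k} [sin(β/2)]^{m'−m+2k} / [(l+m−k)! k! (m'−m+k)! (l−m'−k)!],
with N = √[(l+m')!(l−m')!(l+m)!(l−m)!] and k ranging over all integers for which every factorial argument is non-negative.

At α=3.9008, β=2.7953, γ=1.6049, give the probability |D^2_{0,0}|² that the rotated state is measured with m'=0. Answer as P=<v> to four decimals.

P=0.6843

D^2_{0,0}(3.9008,2.7953,1.6049) = e^{-i·0·3.9008}·d^2_{0,0}(2.7953)·e^{-i·0·1.6049}. Compute d first:
c=cos(2.7953/2)=0.172282, s=sin(2.7953/2)=0.985048; N=√[2·2·2·2]=4.000000
k: max(0,(0)−(0))=0 … min(2+(0),2−(0))=2
  k=0: (−1)^0·4.0000/(4)·0.1723^4·0.9850^0 = +0.000881
  k=1: (−1)^1·4.0000/(1)·0.1723^2·0.9850^2 = -0.115201
  k=2: (−1)^2·4.0000/(4)·0.1723^0·0.9850^4 = +0.941518
d^2_{0,0}(2.7953) = +0.000881 -0.115201 +0.941518 = +0.827198
|D^2_{0,0}|² = |d^2_{0,0}(β)|² = (+0.827198)² = 0.684257 (the z-rotation phases have unit modulus)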